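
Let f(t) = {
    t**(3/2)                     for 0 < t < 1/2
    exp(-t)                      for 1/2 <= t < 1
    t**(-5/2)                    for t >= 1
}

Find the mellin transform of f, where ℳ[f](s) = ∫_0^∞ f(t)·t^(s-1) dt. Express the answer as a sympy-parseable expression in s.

the 3 pieces separated at 1/2, 1 each add one integral
[0, 1/2) adds the kernel integral of t**(3/2)
segment [1/2, 1) carries exp(-t); integrate it
on [1, ∞): add ∫ t**(-5/2)·t^(s-1) dt

(2*2**s*(2*s - 5)*(2*s + 3)*uppergamma(s, 1/2) - 2*2**s*(2*s - 5)*(2*s + 3)*uppergamma(s, 1) - 4*2**s*(2*s + 3) + sqrt(2)*(2*s - 5))/(2*2**s*(2*s - 5)*(2*s + 3))
  -3/2 < Re(s) < 5/2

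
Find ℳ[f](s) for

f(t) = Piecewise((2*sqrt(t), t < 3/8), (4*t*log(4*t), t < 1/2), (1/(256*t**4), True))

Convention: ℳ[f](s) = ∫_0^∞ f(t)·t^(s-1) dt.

strip the common scale on t: sqrt(2)*sqrt(t) on [0, 3/4); 2*t*log(2*t) on [3/4, 1); 1/(16*t**4) on [1, ∞)
the common scale on t comes off first: sqrt(t) on [0, 3/2); t*log(t) on [3/2, 2); t**(-4) on [2, ∞)
cuts at 3/8, 1/2: linearity sums the 3 kernel integrals
over [0, 3/8), the kernel integral of 2*sqrt(t) enters the sum
piece [3/8, 1/2): integrate 4*t*log(4*t) against the kernel
piece [1/2, ∞): integrate 1/(256*t**4) against the kernel

(-32*2**(2*s)*(s - 4)*(2*s + 1) + 3**s*s*(s - 4)*(2*s + 1)*(-24*log(3) + 24*log(2)) + 3**s*(s - 4)*(2*s + 1)*(-24*log(3) + 24*log(2)) + 24*3**s*(s - 4)*(2*s + 1) + 16*3**s*sqrt(6)*(s - 4)*(s**2 + 2*s + 1) + 32*4**s*s*(s - 4)*(2*s + 1)*log(2) + 32*4**s*(s - 4)*(2*s + 1)*log(2) - 4**s*(2*s + 1)*(s**2 + 2*s + 1))/(16*2**(3*s)*(s - 4)*(2*s + 1)*(s**2 + 2*s + 1))
  -1/2 < Re(s) < 4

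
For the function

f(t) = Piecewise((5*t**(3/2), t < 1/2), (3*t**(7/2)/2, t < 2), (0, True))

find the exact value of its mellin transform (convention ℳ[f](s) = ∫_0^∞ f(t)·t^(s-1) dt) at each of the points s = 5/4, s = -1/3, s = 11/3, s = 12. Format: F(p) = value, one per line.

split f at 1/2: ℳ[f](s) collects 2 kernel integrals
for t in [0, 1/2): the term is ∫ 5*t**(3/2)·t^(s-1)
∫ over [1/2, 2) of 3*t**(7/2)/2·t^(s-1) joins the sum

F(5/4) = 2**(1/4)*(727 + 16896*sqrt(2))/3344
F(-1/3) = 3*2**(1/6)*(739*2**(2/3) + 2688)/2128
F(11/3) = 3*2**(1/6)*(1627*2**(2/3) + 3047424)/341248
F(12) = 173946176647*sqrt(2)/54853632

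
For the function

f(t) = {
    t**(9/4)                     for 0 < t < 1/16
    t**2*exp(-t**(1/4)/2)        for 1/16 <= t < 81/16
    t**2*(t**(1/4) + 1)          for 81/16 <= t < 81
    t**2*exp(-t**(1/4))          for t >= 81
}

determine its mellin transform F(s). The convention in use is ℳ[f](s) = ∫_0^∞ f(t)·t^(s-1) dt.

(262144*2**(8*s)*(s + 2)*(4*s + 9)*uppergamma(4*s + 8, 1/4) - 262144*2**(8*s)*(s + 2)*(4*s + 9)*uppergamma(4*s + 8, 3/4) + 1024*2**(4*s)*(s + 2)*(4*s + 9)*uppergamma(4*s + 8, 3) - 65610*3**(4*s)*(s + 2) - 6561*3**(4*s) + 26873856*6**(4*s)*(s + 2) + 1679616*6**(4*s) + 2*s + 4)/(256*2**(4*s)*(s + 2)*(4*s + 9))
  Re(s) > -9/4

invert the shared t-power to get t**(1/4) on [0, 1/16); exp(-t**(1/4)/2) on [1/16, 81/16); t**(1/4) + 1 on [81/16, 81); …
invert the power substitution to get sqrt(t) on [0, 1/4); exp(-sqrt(t)/2) on [1/4, 9/4); sqrt(t) + 1 on [9/4, 9); …
undo the power substitution: t on [0, 1/2); exp(-t/2) on [1/2, 3/2); t + 1 on [3/2, 3); …
linearity at 1/16, 81/16, 81 turns ℳ[f](s) into 4 summed integrals
between 0 and 1/16 the integrand is t**(9/4)·t^(s-1)
∫ over [1/16, 81/16) of t**2*exp(-t**(1/4)/2)·t^(s-1) joins the sum
on [81/16, 81) integrate f = t**2*(t**(1/4) + 1) against the kernel
over [81, ∞), the kernel integral of t**2*exp(-t**(1/4)) enters the sum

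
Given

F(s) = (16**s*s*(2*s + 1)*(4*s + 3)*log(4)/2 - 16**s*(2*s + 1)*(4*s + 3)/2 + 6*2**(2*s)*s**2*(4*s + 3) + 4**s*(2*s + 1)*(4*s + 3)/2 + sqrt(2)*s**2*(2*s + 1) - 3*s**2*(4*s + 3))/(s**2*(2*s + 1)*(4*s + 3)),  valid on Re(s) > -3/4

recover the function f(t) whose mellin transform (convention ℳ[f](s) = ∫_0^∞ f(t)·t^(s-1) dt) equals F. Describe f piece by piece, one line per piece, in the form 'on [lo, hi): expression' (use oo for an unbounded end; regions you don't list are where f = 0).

on [0, 1): sqrt(2)*t**(3/4)/4
on [1, 4): 3*sqrt(t)/2
on [4, 16): log(sqrt(t)/2)

undo the power substitution: sqrt(2)*t**(3/2)/4 on [0, 1); 3*t/2 on [1, 2); log(t/2) on [2, 4)
strip the common scale on t: t**(3/2) on [0, 1/2); 3*t on [1/2, 1); log(t) on [1, 2)
breakpoints 1, 4: one integral from each of the 3 segments
∫ over [0, 1) of sqrt(2)*t**(3/4)/4·t^(s-1) joins the sum
over [1, 4), the kernel integral of 3*sqrt(t)/2 enters the sum
the [4, 16) slice contributes ∫ log(sqrt(t)/2)·t^(s-1) dt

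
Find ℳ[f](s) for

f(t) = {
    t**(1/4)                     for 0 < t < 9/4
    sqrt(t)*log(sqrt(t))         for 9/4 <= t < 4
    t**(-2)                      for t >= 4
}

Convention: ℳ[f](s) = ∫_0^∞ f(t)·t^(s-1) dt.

invert the power substitution to get sqrt(t) on [0, 3/2); t*log(t) on [3/2, 2); t**(-4) on [2, ∞)
breakpoints 9/4, 4: one integral from each of the 3 segments
on [0, 9/4): add ∫ t**(1/4)·t^(s-1) dt
the [9/4, 4) slice contributes ∫ sqrt(t)*log(sqrt(t))·t^(s-1) dt
segment 4 to ∞ holds t**(-2); add its integral

(64*2**(4*s)*s*(2*s - 4)*(4*s + 1)*log(2) - 32*2**(4*s)*(2*s - 4)*(4*s + 1) + 32*2**(4*s)*(2*s - 4)*(4*s + 1)*log(2) - 2**(4*s)*(4*s + 1)*(4*s**2 + 4*s + 1) - 48*3**(2*s)*s*(2*s - 4)*(4*s + 1)*log(3) + 48*3**(2*s)*s*(2*s - 4)*(4*s + 1)*log(2) - 24*3**(2*s)*(2*s - 4)*(4*s + 1)*log(3) + 24*3**(2*s)*(2*s - 4)*(4*s + 1)*log(2) + 24*3**(2*s)*(2*s - 4)*(4*s + 1) + 16*3**(2*s)*sqrt(6)*(2*s - 4)*(4*s**2 + 4*s + 1))/(8*2**(2*s)*(2*s - 4)*(4*s + 1)*(4*s**2 + 4*s + 1))
  -1/4 < Re(s) < 2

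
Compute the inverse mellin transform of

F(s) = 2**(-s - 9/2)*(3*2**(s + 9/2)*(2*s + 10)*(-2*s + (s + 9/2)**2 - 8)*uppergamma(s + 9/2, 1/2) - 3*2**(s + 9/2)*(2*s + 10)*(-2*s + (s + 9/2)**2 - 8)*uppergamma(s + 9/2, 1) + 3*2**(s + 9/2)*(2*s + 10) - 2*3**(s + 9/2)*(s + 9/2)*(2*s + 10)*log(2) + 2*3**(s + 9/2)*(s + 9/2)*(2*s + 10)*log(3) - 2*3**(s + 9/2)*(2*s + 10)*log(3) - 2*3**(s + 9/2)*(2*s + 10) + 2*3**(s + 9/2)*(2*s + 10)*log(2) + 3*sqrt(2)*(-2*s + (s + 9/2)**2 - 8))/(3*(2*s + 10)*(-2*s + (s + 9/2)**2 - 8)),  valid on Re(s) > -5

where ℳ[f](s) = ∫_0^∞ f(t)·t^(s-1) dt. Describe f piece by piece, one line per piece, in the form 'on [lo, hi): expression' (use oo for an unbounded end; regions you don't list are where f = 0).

peel off the shared t-power: t**3 on [0, 1/2); t**(5/2)*exp(-t) on [1/2, 1); t**(3/2)*log(t) on [1, 3/2)
the shared t-power comes off first: t**(5/2) on [0, 1/2); t**2*exp(-t) on [1/2, 1); t*log(t) on [1, 3/2)
the shared t-power comes off first: sqrt(t) on [0, 1/2); exp(-t) on [1/2, 1); log(t)/t on [1, 3/2)
linearity at 1/2, 1 turns ℳ[f](s) into 3 summed integrals
the [0, 1/2) slice contributes ∫ t**5·t^(s-1) dt
segment 1/2 to 1 holds t**(9/2)*exp(-t); add its integral
∫ over [1, 3/2) of t**(7/2)*log(t)·t^(s-1) joins the sum

on [0, 1/2): t**5
on [1/2, 1): t**(9/2)*exp(-t)
on [1, 3/2): t**(7/2)*log(t)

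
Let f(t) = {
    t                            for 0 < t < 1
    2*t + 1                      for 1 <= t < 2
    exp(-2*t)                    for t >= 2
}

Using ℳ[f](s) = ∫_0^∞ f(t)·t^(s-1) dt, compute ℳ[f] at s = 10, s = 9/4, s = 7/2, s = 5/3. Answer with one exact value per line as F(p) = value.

F(10) = 153527*exp(-4)/8 + 52203/110
F(9/4) = -88/117 + 2**(3/4)*uppergamma(9/4, 4)/8 + 784*2**(1/4)/117
F(7/2) = (sqrt(2)*(945*sqrt(pi)*exp(4)*erfc(2) + 29988)/8064 + (-4096 + 75776*sqrt(2))*exp(4)/8064)*exp(-4)
F(5/3) = -39/40 + 2**(1/3)*uppergamma(5/3, 4)/4 + 21*2**(2/3)/5

the 3 pieces separated at 1, 2 each add one integral
∫ t·t^(s-1) over [0, 1)
[1, 2) adds the kernel integral of (2*t + 1)
over [2, ∞), the kernel integral of exp(-2*t) enters the sum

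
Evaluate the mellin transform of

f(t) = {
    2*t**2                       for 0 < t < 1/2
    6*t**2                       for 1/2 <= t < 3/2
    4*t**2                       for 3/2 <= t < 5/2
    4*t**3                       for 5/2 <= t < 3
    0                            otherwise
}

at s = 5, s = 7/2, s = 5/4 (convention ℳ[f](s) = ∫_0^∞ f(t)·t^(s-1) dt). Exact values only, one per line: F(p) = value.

cuts at 1/2, 3/2, 5/2: linearity sums the 4 kernel integrals
∫ over [0, 1/2) of 2*t**2·t^(s-1) joins the sum
between 1/2 and 3/2 the integrand is 6*t**2·t^(s-1)
segment [3/2, 5/2) carries 4*t**2; integrate it
segment 5/2 to 3 holds 4*t**3; add its integral

F(5) = 10290417/3584
F(7/2) = -90625*sqrt(10)/2288 - sqrt(2)/88 + 243*sqrt(6)/176 + 5832*sqrt(3)/13
F(5/4) = -3875*2**(3/4)*5**(1/4)/442 - 2**(3/4)/13 + 27*2**(3/4)*3**(1/4)/26 + 1296*3**(1/4)/17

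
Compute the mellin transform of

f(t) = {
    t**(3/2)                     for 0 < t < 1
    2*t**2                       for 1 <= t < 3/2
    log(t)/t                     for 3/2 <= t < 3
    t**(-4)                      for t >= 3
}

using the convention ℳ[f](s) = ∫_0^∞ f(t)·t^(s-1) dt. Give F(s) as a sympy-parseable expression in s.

(324*2**s*(s - 4)*(s + 2)*(s**2 - 2*s + 1) - 324*2**s*(s - 4)*(2*s + 3)*(s**2 - 2*s + 1) - 108*3**s*s*(s - 4)*(s + 2)*(2*s + 3)*log(3) + 108*3**s*s*(s - 4)*(s + 2)*(2*s + 3)*log(2) - 108*3**s*(s - 4)*(s + 2)*(2*s + 3)*log(2) + 108*3**s*(s - 4)*(s + 2)*(2*s + 3) + 108*3**s*(s - 4)*(s + 2)*(2*s + 3)*log(3) + 729*3**s*(s - 4)*(2*s + 3)*(s**2 - 2*s + 1) + 54*6**s*s*(s - 4)*(s + 2)*(2*s + 3)*log(3) - 54*6**s*(s - 4)*(s + 2)*(2*s + 3)*log(3) - 54*6**s*(s - 4)*(s + 2)*(2*s + 3) - 2*6**s*(s + 2)*(2*s + 3)*(s**2 - 2*s + 1))/(162*2**s*(s - 4)*(s + 2)*(2*s + 3)*(s**2 - 2*s + 1))
  -3/2 < Re(s) < 4

split f at 1, 3/2, 3: ℳ[f](s) collects 4 kernel integrals
on [0, 1): add ∫ t**(3/2)·t^(s-1) dt
segment [1, 3/2) carries 2*t**2; integrate it
on [3/2, 3) integrate f = log(t)/t against the kernel
for t in [3, ∞): the term is ∫ t**(-4)·t^(s-1)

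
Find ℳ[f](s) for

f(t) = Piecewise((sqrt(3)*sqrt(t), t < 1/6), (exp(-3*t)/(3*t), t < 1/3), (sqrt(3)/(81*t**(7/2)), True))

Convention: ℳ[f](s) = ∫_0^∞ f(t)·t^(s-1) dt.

(2**s*(2*s - 7)*(2*s + 1)*uppergamma(s - 1, 1/2) - 2**s*(2*s - 7)*(2*s + 1)*uppergamma(s - 1, 1) - 2*2**s*(2*s + 1) + sqrt(2)*(2*s - 7))/(6**s*(2*s - 7)*(2*s + 1))
  -1/2 < Re(s) < 7/2

peel off the common scale on t: sqrt(t) on [0, 1/2); exp(-t)/t on [1/2, 1); t**(-7/2) on [1, ∞)
remove the shared t-power first: t**(3/2) on [0, 1/2); exp(-t) on [1/2, 1); t**(-5/2) on [1, ∞)
f breaks at 1/6, 1/3 into 3 integrals to sum
over [0, 1/6), the kernel integral of sqrt(3)*sqrt(t) enters the sum
[1/6, 1/3) adds the kernel integral of exp(-3*t)/(3*t)
on [1/3, ∞) integrate f = sqrt(3)/(81*t**(7/2)) against the kernel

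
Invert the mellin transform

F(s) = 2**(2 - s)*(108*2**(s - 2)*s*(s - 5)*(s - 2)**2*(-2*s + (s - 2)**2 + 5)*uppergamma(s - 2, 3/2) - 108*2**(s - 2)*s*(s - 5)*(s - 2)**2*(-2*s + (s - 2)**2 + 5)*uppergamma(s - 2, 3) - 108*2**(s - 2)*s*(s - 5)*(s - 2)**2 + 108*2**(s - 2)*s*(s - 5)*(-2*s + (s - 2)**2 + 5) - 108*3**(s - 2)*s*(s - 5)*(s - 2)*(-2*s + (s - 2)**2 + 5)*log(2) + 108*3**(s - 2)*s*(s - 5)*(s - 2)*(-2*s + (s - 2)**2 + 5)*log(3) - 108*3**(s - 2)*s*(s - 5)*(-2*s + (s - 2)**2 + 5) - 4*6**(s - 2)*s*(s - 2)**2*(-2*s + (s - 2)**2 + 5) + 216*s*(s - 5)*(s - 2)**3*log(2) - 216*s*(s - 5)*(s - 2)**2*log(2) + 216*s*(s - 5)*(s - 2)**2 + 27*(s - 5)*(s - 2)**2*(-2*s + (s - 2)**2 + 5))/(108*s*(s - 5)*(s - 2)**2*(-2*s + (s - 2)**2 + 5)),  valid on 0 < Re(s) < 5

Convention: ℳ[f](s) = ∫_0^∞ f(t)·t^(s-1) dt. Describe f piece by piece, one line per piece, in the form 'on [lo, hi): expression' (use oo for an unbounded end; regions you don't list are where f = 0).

remove the shared t-power first: t on [0, 1/2); log(t)/t**2 on [1/2, 1); log(t)/t on [1, 3/2); …
remove the shared t-power first: t**2 on [0, 1/2); log(t)/t on [1/2, 1); log(t) on [1, 3/2); …
linearity at 1/2, 1, 3/2, 3 turns ℳ[f](s) into 5 summed integrals
segment [0, 1/2) carries 1; integrate it
segment 1/2 to 1 holds log(t)/t**3; add its integral
the [1, 3/2) slice contributes ∫ log(t)/t**2·t^(s-1) dt
on [3/2, 3) integrate f = exp(-t)/t**2 against the kernel
over [3, ∞), the kernel integral of t**(-5) enters the sum

on [0, 1/2): 1
on [1/2, 1): log(t)/t**3
on [1, 3/2): log(t)/t**2
on [3/2, 3): exp(-t)/t**2
on [3, oo): t**(-5)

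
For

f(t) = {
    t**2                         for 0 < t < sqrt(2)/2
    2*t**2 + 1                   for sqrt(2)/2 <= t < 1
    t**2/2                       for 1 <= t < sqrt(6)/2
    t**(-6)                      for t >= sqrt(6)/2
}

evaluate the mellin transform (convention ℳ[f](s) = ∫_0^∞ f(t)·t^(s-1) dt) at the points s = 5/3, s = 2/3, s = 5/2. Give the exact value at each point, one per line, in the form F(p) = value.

F(5/3) = 2**(1/6)*(-18954 + 7025*3**(5/6) + 25974*2**(5/6))/51480
F(2/3) = 2**(2/3)*(-486 + 97*3**(1/3) + 594*2**(1/3))/576
F(5/2) = 2**(3/4)*(-322 + 475*3**(1/4) + 924*2**(1/4))/2520

strip the power substitution: t on [0, 1/2); 2*t + 1 on [1/2, 1); t/2 on [1, 3/2); …
summing 4 kernel integrals split by sqrt(2)/2, 1, sqrt(6)/2 yields ℳ[f](s)
on [0, sqrt(2)/2) integrate f = t**2 against the kernel
between sqrt(2)/2 and 1 the integrand is (2*t**2 + 1)·t^(s-1)
∫ over [1, sqrt(6)/2) of t**2/2·t^(s-1) joins the sum
∫ t**(-6)·t^(s-1) over [sqrt(6)/2, ∞)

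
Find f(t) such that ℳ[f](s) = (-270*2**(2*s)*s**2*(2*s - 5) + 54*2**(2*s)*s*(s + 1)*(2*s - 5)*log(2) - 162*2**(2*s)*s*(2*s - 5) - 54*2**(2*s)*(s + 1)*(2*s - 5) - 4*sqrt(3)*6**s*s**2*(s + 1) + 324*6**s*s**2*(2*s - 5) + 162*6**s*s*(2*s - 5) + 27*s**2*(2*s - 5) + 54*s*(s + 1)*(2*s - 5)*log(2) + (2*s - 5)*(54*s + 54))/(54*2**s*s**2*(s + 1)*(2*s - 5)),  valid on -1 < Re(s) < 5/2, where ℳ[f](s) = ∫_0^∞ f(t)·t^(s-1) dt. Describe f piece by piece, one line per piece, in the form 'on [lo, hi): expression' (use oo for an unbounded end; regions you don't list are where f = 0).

on [0, 1/2): t
on [1/2, 2): log(t)
on [2, 3): t + 3
on [3, oo): t**(-5/2)

decompose at 1/2, 2, 3; ℳ[f](s) sums the 4 pieces' integrals
over [0, 1/2), the kernel integral of t enters the sum
on [1/2, 2) integrate f = log(t) against the kernel
∫ (t + 3)·t^(s-1) over [2, 3)
∫ over [3, ∞) of t**(-5/2)·t^(s-1) joins the sum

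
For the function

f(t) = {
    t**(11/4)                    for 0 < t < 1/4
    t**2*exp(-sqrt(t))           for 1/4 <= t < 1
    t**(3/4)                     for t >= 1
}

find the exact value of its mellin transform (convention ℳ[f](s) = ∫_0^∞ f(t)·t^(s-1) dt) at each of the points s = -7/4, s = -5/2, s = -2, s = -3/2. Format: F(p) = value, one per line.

remove the shared t-power first: t**(3/4) on [0, 1/4); exp(-sqrt(t)) on [1/4, 1); t**(-5/4) on [1, ∞)
reversing the power substitution: t**(3/2) on [0, 1/2); exp(-t) on [1/2, 1); t**(-5/2) on [1, ∞)
split f at 1/4, 1: ℳ[f](s) collects 3 kernel integrals
on [0, 1/4) integrate f = t**(11/4) against the kernel
∫ t**2*exp(-sqrt(t))·t^(s-1) over [1/4, 1)
over [1, ∞), the kernel integral of t**(3/4) enters the sum

F(-7/4) = -2*sqrt(pi)*erfc(1) + 2*sqrt(pi)*erfc(sqrt(2)/2) + 5/4
F(-5/2) = -2*expint(2, 1) + 4/7 + 4*expint(2, 1/2) + 2*sqrt(2)
F(-2) = 2*Ei(-1) + sqrt(2)/3 + 4/5 - 2*Ei(-1/2)
F(-3/2) = -2*exp(-1) + sqrt(2)/10 + 2*exp(-1/2) + 4/3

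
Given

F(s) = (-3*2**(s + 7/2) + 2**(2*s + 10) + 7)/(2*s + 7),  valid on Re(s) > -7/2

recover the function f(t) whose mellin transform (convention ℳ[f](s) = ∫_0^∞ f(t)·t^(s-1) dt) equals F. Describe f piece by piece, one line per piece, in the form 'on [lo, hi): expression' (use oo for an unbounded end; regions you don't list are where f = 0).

on [0, 1): 6*t**(7/2)
on [1, 2): 5*t**(7/2)/2
on [2, 4): 4*t**(7/2)

breakpoints 1, 2: one integral from each of the 3 segments
between 0 and 1 the integrand is 6*t**(7/2)·t^(s-1)
piece [1, 2): integrate 5*t**(7/2)/2 against the kernel
on [2, 4): add ∫ 4*t**(7/2)·t^(s-1) dt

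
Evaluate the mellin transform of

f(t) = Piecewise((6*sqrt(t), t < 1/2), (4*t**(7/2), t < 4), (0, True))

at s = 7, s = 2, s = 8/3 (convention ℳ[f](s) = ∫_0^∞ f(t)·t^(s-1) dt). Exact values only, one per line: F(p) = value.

along the cuts 1/2, ℳ[f](s) splits into 2 integrals
∫ over [0, 1/2) of 6*sqrt(t)·t^(s-1) joins the sum
for t in [1/2, 4): the term is ∫ 4*t**(7/2)·t^(s-1)

F(7) = 79*sqrt(2)/26880 + 16777216/21
F(2) = 127*sqrt(2)/440 + 16384/11
F(8/3) = 1275*2**(5/6)/11248 + 98304*2**(1/3)/37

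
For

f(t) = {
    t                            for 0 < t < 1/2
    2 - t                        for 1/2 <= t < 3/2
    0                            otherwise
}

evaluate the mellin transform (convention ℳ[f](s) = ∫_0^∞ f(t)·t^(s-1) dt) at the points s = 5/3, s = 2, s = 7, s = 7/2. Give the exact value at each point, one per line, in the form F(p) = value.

F(5/3) = 3*2**(1/3)*(-22 + 51*3**(2/3))/320
F(2) = 23/24
F(7) = 24039/14336
F(7/2) = sqrt(2)*(-22 + 405*sqrt(3))/1008

slice at 1/2, transform all 2 pieces, and sum them
on [0, 1/2) integrate f = t against the kernel
over [1/2, 3/2), the kernel integral of (2 - t) enters the sum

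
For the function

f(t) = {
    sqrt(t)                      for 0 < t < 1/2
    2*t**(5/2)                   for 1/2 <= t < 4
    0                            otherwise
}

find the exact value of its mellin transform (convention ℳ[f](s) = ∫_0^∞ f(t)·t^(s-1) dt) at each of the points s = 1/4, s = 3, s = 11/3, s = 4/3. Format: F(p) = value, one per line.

F(1/4) = 19*2**(1/4)/33 + 256*sqrt(2)/11
F(3) = 15*sqrt(2)/1232 + 8192/11
F(11/3) = 147*2**(5/6)/29600 + 49152*2**(1/3)/37
F(4/3) = 105*2**(1/6)/1012 + 1536*2**(2/3)/23

f breaks at 1/2 into 2 integrals to sum
the [0, 1/2) slice contributes ∫ sqrt(t)·t^(s-1) dt
segment [1/2, 4) carries 2*t**(5/2); integrate it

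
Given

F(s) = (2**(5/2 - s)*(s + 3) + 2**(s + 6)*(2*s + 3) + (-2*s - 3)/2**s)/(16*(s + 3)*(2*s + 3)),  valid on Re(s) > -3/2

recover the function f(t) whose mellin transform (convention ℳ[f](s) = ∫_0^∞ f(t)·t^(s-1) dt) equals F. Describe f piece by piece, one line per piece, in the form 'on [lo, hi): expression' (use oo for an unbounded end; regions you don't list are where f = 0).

on [0, 1/2): t**(3/2)/2
on [1/2, 2): t**3/2

along the cuts 1/2, ℳ[f](s) splits into 2 integrals
for t in [0, 1/2): the term is ∫ t**(3/2)/2·t^(s-1)
[1/2, 2) adds the kernel integral of t**3/2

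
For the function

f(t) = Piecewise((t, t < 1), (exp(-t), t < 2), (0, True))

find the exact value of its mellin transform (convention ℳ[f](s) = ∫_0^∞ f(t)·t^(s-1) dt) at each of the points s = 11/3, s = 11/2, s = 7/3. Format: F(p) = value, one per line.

along the cuts 1, ℳ[f](s) splits into 2 integrals
over [0, 1), the kernel integral of t enters the sum
∫ over [1, 2) of exp(-t)·t^(s-1) joins the sum

F(11/3) = -uppergamma(11/3, 2) + 3/14 + uppergamma(11/3, 1)
F(11/2) = (-105170*sqrt(2) + (-12285*sqrt(pi)*erfc(sqrt(2)) + 64 + 12285*sqrt(pi)*erfc(1))*exp(2) + 49790*E)*exp(-2)/416
F(7/3) = -uppergamma(7/3, 2) + 3/10 + uppergamma(7/3, 1)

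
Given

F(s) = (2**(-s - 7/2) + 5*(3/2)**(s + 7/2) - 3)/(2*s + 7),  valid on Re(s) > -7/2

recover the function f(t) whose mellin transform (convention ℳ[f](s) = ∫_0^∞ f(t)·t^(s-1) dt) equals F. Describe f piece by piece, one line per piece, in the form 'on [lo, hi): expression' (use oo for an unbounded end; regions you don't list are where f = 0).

on [0, 1/2): 3*t**(7/2)/2
on [1/2, 1): t**(7/2)
on [1, 3/2): 5*t**(7/2)/2

integrate the 3 segments split at 1/2, 1, then add the results
[0, 1/2) adds the kernel integral of 3*t**(7/2)/2
[1/2, 1) adds the kernel integral of t**(7/2)
over [1, 3/2), the kernel integral of 5*t**(7/2)/2 enters the sum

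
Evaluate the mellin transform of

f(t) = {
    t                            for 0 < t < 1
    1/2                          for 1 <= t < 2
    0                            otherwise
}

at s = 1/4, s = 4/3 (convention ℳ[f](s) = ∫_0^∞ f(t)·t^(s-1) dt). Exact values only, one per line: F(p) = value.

treat the 2 regions marked off by 1 separately and sum
∫ over [0, 1) of t·t^(s-1) joins the sum
segment [1, 2) carries 1/2; integrate it

F(1/4) = -6/5 + 2*2**(1/4)
F(4/3) = 3/56 + 3*2**(1/3)/4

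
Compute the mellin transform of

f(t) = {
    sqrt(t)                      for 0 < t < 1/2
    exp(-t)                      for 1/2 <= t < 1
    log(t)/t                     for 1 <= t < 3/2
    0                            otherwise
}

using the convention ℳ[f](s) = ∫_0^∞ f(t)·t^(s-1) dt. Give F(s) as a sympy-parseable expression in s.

(3*2**s*(2*s + 1)*(s**2 - 2*s + 1)*uppergamma(s, 1/2) - 3*2**s*(2*s + 1)*(s**2 - 2*s + 1)*uppergamma(s, 1) + 3*2**s*(2*s + 1) + 3**s*s*(2*s + 1)*(-2*log(2) + 2*log(3)) - 2*3**s*(2*s + 1) + 3**s*(2*s + 1)*(-2*log(3) + 2*log(2)) + 3*sqrt(2)*(s**2 - 2*s + 1))/(3*2**s*(2*s + 1)*(s**2 - 2*s + 1))
  Re(s) > -1/2

breakpoints 1/2, 1: one integral from each of the 3 segments
segment 0 to 1/2 holds sqrt(t); add its integral
∫ exp(-t)·t^(s-1) over [1/2, 1)
for t in [1, 3/2): the term is ∫ log(t)/t·t^(s-1)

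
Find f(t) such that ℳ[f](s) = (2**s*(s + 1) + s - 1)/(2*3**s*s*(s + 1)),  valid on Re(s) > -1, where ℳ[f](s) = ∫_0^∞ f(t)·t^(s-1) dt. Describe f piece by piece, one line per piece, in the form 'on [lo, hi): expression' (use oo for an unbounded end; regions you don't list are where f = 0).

on [0, 1/3): 3*t
on [1/3, 2/3): 1/2

invert the common scale on t to get t on [0, 1); 1/2 on [1, 2)
split f at 1/3: ℳ[f](s) collects 2 kernel integrals
the [0, 1/3) slice contributes ∫ 3*t·t^(s-1) dt
the [1/3, 2/3) slice contributes ∫ 1/2·t^(s-1) dt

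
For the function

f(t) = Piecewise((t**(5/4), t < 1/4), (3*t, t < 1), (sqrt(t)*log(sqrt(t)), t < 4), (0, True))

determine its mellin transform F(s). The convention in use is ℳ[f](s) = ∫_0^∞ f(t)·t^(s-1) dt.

(16*16**s*(s + 1)*(2*s + 1)*(4*s + 5)*log(2) - 16*2**(4*s)*(s + 1)*(4*s + 5) + 8*2**(2*s)*(s + 1)*(4*s + 5) + 12*2**(2*s)*(2*s + 1)**2*(4*s + 5) + 2*sqrt(2)*(s + 1)*(2*s + 1)**2 - 3*(2*s + 1)**2*(4*s + 5))/(4*2**(2*s)*(s + 1)*(2*s + 1)**2*(4*s + 5))
  Re(s) > -5/4

undo the shared t-power: t**(3/4) on [0, 1/4); 3*sqrt(t) on [1/4, 1); log(sqrt(t)) on [1, 4)
peel off the power substitution: t**(3/2) on [0, 1/2); 3*t on [1/2, 1); log(t) on [1, 2)
slice at 1/4, 1, transform all 3 pieces, and sum them
on [0, 1/4): add ∫ t**(5/4)·t^(s-1) dt
∫ over [1/4, 1) of 3*t·t^(s-1) joins the sum
piece [1, 4): integrate sqrt(t)*log(sqrt(t)) against the kernel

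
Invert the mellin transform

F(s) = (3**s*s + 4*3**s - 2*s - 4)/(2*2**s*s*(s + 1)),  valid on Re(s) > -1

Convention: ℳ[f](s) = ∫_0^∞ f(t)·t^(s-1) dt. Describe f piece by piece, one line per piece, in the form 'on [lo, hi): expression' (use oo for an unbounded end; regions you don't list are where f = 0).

the 2 pieces separated at 1/2 each add one integral
∫ t·t^(s-1) over [0, 1/2)
for t in [1/2, 3/2): the term is ∫ (2 - t)·t^(s-1)

on [0, 1/2): t
on [1/2, 3/2): 2 - t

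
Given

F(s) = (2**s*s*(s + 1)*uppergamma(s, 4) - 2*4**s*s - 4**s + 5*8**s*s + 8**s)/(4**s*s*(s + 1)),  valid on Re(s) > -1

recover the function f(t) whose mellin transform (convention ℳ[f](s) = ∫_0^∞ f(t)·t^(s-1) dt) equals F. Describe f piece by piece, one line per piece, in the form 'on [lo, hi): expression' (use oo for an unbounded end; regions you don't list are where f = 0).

decompose at 1, 2; ℳ[f](s) sums the 3 pieces' integrals
[0, 1) adds the kernel integral of t
over [1, 2), the kernel integral of (2*t + 1) enters the sum
the [2, ∞) slice contributes ∫ exp(-2*t)·t^(s-1) dt

on [0, 1): t
on [1, 2): 2*t + 1
on [2, oo): exp(-2*t)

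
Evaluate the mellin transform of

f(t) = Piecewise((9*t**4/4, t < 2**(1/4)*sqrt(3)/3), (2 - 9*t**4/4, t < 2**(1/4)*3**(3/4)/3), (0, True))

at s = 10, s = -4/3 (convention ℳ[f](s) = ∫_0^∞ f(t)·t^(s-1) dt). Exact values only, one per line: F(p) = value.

F(10) = sqrt(2)*(-2 + 13*sqrt(3))/945
F(-4/3) = 6**(2/3)*(30 - 11*3**(2/3))/32

the power substitution comes off first: 9*t**2/4 on [0, sqrt(2)/3); 2 - 9*t**2/4 on [sqrt(2)/3, sqrt(6)/3)
reversing the common scale on t: t**2 on [0, sqrt(2)/2); 2 - t**2 on [sqrt(2)/2, sqrt(6)/2)
remove the power substitution first: t on [0, 1/2); 2 - t on [1/2, 3/2)
slice at 2**(1/4)*sqrt(3)/3, transform all 2 pieces, and sum them
segment 0 to 2**(1/4)*sqrt(3)/3 holds 9*t**4/4; add its integral
∫ (2 - 9*t**4/4)·t^(s-1) over [2**(1/4)*sqrt(3)/3, 2**(1/4)*3**(3/4)/3)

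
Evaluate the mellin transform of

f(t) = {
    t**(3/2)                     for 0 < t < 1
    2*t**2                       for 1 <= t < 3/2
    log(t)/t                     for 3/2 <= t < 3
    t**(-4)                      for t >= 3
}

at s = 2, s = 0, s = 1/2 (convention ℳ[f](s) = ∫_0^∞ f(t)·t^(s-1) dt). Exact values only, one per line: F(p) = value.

decompose at 1, 3/2, 3; ℳ[f](s) sums the 4 pieces' integrals
over [0, 1), the kernel integral of t**(3/2) enters the sum
[1, 3/2) adds the kernel integral of 2*t**2
on [3/2, 3) integrate f = log(t)/t against the kernel
∫ over [3, ∞) of t**(-4)·t^(s-1) joins the sum

F(2) = 1759/2016 + 3*log(2)/2 + 3*log(3)/2
F(0) = log(6**(1/3)/2) + 365/162
F(1/2) = -754*sqrt(3)/567 - 2*sqrt(3)*log(3)/3 - 2*sqrt(6)*log(2)/3 - 3/10 + 2*sqrt(6)*log(3)/3 + 67*sqrt(6)/30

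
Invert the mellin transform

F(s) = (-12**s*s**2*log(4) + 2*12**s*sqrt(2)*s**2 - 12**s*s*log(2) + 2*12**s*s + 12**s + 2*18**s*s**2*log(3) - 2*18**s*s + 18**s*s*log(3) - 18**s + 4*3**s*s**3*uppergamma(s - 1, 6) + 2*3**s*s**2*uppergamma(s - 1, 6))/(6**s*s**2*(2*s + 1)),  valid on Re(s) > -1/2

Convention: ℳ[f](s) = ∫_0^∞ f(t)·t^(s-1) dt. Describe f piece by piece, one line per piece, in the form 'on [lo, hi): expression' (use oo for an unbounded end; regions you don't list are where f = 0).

reversing the shared t-power: t**(3/2) on [0, 2); t*log(t) on [2, 3); exp(-2*t) on [3, ∞)
breakpoints 2, 3: one integral from each of the 3 segments
the [0, 2) slice contributes ∫ sqrt(t)·t^(s-1) dt
segment 2 to 3 holds log(t); add its integral
∫ exp(-2*t)/t·t^(s-1) over [3, ∞)

on [0, 2): sqrt(t)
on [2, 3): log(t)
on [3, oo): exp(-2*t)/t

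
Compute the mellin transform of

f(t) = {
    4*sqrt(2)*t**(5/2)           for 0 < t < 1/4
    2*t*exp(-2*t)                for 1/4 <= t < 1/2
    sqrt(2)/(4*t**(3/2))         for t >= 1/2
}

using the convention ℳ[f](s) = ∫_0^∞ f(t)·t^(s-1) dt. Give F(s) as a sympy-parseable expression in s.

(4*2**s*(2*s - 3)*(2*s + 5)*uppergamma(s + 1, 1/2) - 4*2**s*(2*s - 3)*(2*s + 5)*uppergamma(s + 1, 1) - 8*2**s*(2*s + 5) + sqrt(2)*(2*s - 3))/(4*2**(2*s)*(2*s - 3)*(2*s + 5))
  -5/2 < Re(s) < 3/2

peel off the common scale on t: t**(5/2) on [0, 1/2); t*exp(-t) on [1/2, 1); t**(-3/2) on [1, ∞)
strip the shared t-power: t**(3/2) on [0, 1/2); exp(-t) on [1/2, 1); t**(-5/2) on [1, ∞)
integrate the 3 segments split at 1/4, 1/2, then add the results
∫ 4*sqrt(2)*t**(5/2)·t^(s-1) over [0, 1/4)
∫ over [1/4, 1/2) of 2*t*exp(-2*t)·t^(s-1) joins the sum
between 1/2 and ∞ the integrand is sqrt(2)/(4*t**(3/2))·t^(s-1)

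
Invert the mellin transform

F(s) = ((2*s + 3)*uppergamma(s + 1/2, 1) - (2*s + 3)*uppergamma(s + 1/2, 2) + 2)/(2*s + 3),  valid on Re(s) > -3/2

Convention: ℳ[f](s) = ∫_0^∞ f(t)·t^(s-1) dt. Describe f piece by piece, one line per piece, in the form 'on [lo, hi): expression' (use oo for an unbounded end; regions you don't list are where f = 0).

strip the shared t-power: t on [0, 1); exp(-t) on [1, 2)
along the cuts 1, ℳ[f](s) splits into 2 integrals
segment [0, 1) carries t**(3/2); integrate it
the [1, 2) slice contributes ∫ sqrt(t)*exp(-t)·t^(s-1) dt

on [0, 1): t**(3/2)
on [1, 2): sqrt(t)*exp(-t)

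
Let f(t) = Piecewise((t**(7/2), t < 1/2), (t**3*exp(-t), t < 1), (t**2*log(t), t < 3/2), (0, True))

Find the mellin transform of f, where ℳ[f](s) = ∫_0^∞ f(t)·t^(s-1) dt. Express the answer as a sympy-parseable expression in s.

(8*2**s*(2*s + 7)*(2*s - (s + 3)**2 + 5)*uppergamma(s + 3, 1/2) - 8*2**s*(2*s + 7)*(2*s - (s + 3)**2 + 5)*uppergamma(s + 3, 1) - 8*2**s*(2*s + 7) + 3**s*(s + 3)*(2*s + 7)*(-18*log(3) + 18*log(2)) + 3**s*(2*s + 7)*(-18*log(2) + 18*log(3)) + 18*3**s*(2*s + 7) + sqrt(2)*(2*s - (s + 3)**2 + 5))/(8*2**s*(2*s + 7)*(2*s - (s + 3)**2 + 5))
  Re(s) > -7/2

back out the shared t-power: t**(5/2) on [0, 1/2); t**2*exp(-t) on [1/2, 1); t*log(t) on [1, 3/2)
undo the shared t-power: t**(3/2) on [0, 1/2); t*exp(-t) on [1/2, 1); log(t) on [1, 3/2)
invert the shared t-power to get sqrt(t) on [0, 1/2); exp(-t) on [1/2, 1); log(t)/t on [1, 3/2)
breakpoints 1/2, 1: one integral from each of the 3 segments
piece [0, 1/2): integrate t**(7/2) against the kernel
between 1/2 and 1 the integrand is t**3*exp(-t)·t^(s-1)
on [1, 3/2): add ∫ t**2*log(t)·t^(s-1) dt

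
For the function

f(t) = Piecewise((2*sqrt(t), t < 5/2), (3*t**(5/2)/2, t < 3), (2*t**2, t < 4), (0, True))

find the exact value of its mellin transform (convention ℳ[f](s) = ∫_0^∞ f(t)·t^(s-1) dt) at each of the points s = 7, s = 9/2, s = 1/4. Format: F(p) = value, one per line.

along the cuts 5/2, 3, ℳ[f](s) splits into 3 integrals
on [0, 5/2): add ∫ 2*sqrt(t)·t^(s-1) dt
on [5/2, 3) integrate f = 3*t**(5/2)/2 against the kernel
[3, 4) adds the kernel integral of 2*t**2

F(7) = -12828125*sqrt(10)/58368 + 59049*sqrt(3)/19 + 484922/9
F(9/2) = 67500885/23296 - 2916*sqrt(3)/13
F(1/4) = -8*3**(1/4) - 49*2**(1/4)*5**(3/4)/132 + 54*3**(3/4)/11 + 128*sqrt(2)/9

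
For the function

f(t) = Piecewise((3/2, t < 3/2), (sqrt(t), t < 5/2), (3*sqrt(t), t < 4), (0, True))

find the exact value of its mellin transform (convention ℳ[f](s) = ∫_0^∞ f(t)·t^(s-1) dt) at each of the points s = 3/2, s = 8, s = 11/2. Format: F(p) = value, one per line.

decompose at 3/2, 5/2; ℳ[f](s) sums the 3 pieces' integrals
on [0, 3/2) integrate f = 3/2 against the kernel
on [3/2, 5/2) integrate f = sqrt(t) against the kernel
the [5/2, 4) slice contributes ∫ 3*sqrt(t)·t^(s-1) dt

F(3/2) = 3*sqrt(6)/4 + 133/8
F(8) = -390625*sqrt(10)/2176 - 6561*sqrt(6)/4352 + 3221560083/69632
F(11/2) = 729*sqrt(6)/704 + 754453/384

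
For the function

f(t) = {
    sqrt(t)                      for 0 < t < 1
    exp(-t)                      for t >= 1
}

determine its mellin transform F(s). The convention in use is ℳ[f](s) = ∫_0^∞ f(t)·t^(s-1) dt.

along the cuts 1, ℳ[f](s) splits into 2 integrals
segment [0, 1) carries sqrt(t); integrate it
on [1, ∞) integrate f = exp(-t) against the kernel

((2*s + 1)*uppergamma(s, 1) + 2)/(2*s + 1)
  Re(s) > -1/2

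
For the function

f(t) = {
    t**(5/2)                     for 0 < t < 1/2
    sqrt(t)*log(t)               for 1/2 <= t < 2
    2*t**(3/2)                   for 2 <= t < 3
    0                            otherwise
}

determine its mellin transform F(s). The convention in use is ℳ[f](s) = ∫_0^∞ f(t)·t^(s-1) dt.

reversing the shared t-power: t**2 on [0, 1/2); log(t) on [1/2, 2); 2*t on [2, 3)
decompose at 1/2, 2; ℳ[f](s) sums the 3 pieces' integrals
the [0, 1/2) slice contributes ∫ t**(5/2)·t^(s-1) dt
segment 1/2 to 2 holds sqrt(t)*log(t); add its integral
the [2, 3) slice contributes ∫ 2*t**(3/2)·t^(s-1) dt

2**(-s - 3/2)*(-2**(2*s + 4)*(2*s + 3)*(2*s + 5) + 2**(2*s + 5)*(-2*s - 5)*(2*s + 1)**2 + 8*4**s*(2*s + 1)*(2*s + 3)*(2*s + 5)*log(2) + 6**(s + 3/2)*(2*s + 1)**2*(8*s + 20) + (2*s + 1)**2*(2*s + 3) + 4*(2*s + 1)*(2*s + 3)*(2*s + 5)*log(2) + 8*(2*s + 3)*(2*s + 5))/((2*s + 1)**2*(2*s + 3)*(2*s + 5))
  Re(s) > -5/2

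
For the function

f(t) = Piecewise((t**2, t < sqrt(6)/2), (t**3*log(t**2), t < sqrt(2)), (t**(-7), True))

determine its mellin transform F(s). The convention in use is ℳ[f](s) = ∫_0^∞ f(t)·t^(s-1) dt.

undo the power substitution: t on [0, 3/2); t**(3/2)*log(t) on [3/2, 2); t**(-7/2) on [2, ∞)
the shared t-power comes off first: sqrt(t) on [0, 3/2); t*log(t) on [3/2, 2); t**(-4) on [2, ∞)
split f at sqrt(6)/2, sqrt(2): ℳ[f](s) collects 3 kernel integrals
over [0, sqrt(6)/2), the kernel integral of t**2 enters the sum
segment sqrt(6)/2 to sqrt(2) holds t**3*log(t**2); add its integral
on [sqrt(2), ∞): add ∫ t**(-7)·t^(s-1) dt

2**(-s/2 - 7/2)*(32*2**s*(s - 7)*(s + 1)*(s + 2)*log(2) + 64*2**s*(s - 7)*(s + 2)*log(2) - 2**s*(s + 2)*(4*s + (s + 1)**2 + 8) - 2**(s + 6)*(s - 7)*(s + 2) + 3**(s/2 + 1/2)*(s - 7)*(s + 1)*(s + 2)*(-12*log(3) + 12*log(2)) + 3**(s/2 + 1/2)*(s - 7)*(s + 2)*(-24*log(3) + 24*log(2)) + 4*3**(s/2 + 1/2)*sqrt(6)*(s - 7)*(4*s + (s + 1)**2 + 8) + 8*3**(s/2 + 3/2)*(s - 7)*(s + 2))/((s - 7)*(s + 2)*(4*s + (s + 1)**2 + 8))
  -2 < Re(s) < 7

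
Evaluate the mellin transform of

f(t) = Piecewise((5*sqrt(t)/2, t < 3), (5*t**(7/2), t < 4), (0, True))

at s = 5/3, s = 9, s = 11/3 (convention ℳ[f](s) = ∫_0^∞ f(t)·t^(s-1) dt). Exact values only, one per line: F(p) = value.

the 2 pieces separated at 3 each add one integral
the [0, 3) slice contributes ∫ 5*sqrt(t)/2·t^(s-1) dt
∫ over [3, 4) of 5*t**(7/2)·t^(s-1) joins the sum

F(5/3) = -90585*3**(1/6)/403 + 30720*2**(1/3)/31
F(9) = 67108864/5 - 19702683*sqrt(3)/95
F(11/3) = -317601*3**(1/6)/215 + 491520*2**(1/3)/43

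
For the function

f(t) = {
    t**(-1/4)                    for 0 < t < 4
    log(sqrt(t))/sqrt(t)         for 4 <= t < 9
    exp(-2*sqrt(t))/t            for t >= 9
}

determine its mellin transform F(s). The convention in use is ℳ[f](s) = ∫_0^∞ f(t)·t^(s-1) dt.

invert the shared t-power to get t**(3/4) on [0, 4); sqrt(t)*log(sqrt(t)) on [4, 9); exp(-2*sqrt(t)) on [9, ∞)
reversing the power substitution: t**(3/2) on [0, 2); t*log(t) on [2, 3); exp(-2*t) on [3, ∞)
the 3 pieces separated at 4, 9 each add one integral
the [0, 4) slice contributes ∫ t**(-1/4)·t^(s-1) dt
piece [4, 9): integrate log(sqrt(t))/sqrt(t) against the kernel
for t in [9, ∞): the term is ∫ exp(-2*sqrt(t))/t·t^(s-1)

(-2*144**s*(s - 1)*(4*s - 1)*log(2) - 144**s*(4*s - 1)*log(2) + 144**s*(4*s - 1) + 2*144**s*sqrt(2)*(4*s + 4*(s - 1)**2 - 3) + 8*3**(2*s)*(4*s - 1)*(4*s + 4*(s - 1)**2 - 3)*uppergamma(2*s - 2, 6) + 2*324**s*(1 - 4*s)/3 + 4*324**s*(s - 1)*(4*s - 1)*log(3)/3 + 2*324**s*(4*s - 1)*log(3)/3)/(36**s*(4*s - 1)*(4*s + 4*(s - 1)**2 - 3))
  Re(s) > 1/4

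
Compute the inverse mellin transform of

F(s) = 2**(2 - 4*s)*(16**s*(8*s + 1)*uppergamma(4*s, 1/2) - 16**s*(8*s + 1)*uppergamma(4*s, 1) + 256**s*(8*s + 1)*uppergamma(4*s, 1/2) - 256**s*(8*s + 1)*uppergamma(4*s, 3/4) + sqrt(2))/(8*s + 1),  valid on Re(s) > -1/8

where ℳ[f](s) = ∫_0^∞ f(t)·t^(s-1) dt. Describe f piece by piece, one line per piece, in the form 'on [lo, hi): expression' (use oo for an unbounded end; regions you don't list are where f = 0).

back out the power substitution: t**(1/4) on [0, 1/4); exp(-sqrt(t)) on [1/4, 1); exp(-sqrt(t)/2) on [1, 9/4)
peel off the power substitution: sqrt(t) on [0, 1/2); exp(-t) on [1/2, 1); exp(-t/2) on [1, 3/2)
split f at 1/16, 1: ℳ[f](s) collects 3 kernel integrals
piece [0, 1/16): integrate t**(1/8) against the kernel
piece [1/16, 1): integrate exp(-t**(1/4)) against the kernel
piece [1, 81/16): integrate exp(-t**(1/4)/2) against the kernel

on [0, 1/16): t**(1/8)
on [1/16, 1): exp(-t**(1/4))
on [1, 81/16): exp(-t**(1/4)/2)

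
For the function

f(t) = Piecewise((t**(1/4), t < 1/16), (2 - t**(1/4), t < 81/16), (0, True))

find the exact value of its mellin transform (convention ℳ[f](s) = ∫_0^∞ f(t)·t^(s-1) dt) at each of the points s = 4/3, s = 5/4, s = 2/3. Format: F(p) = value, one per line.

F(4/3) = 3*2**(2/3)*(-11 + 1701*3**(1/3))/2432
F(5/4) = 2173/480
F(2/3) = 3*2**(1/3)*(-7 + 45*3**(2/3))/88

remove the power substitution first: sqrt(t) on [0, 1/4); 2 - sqrt(t) on [1/4, 9/4)
peel off the power substitution: t on [0, 1/2); 2 - t on [1/2, 3/2)
linearity at 1/16 turns ℳ[f](s) into 2 summed integrals
on [0, 1/16) integrate f = t**(1/4) against the kernel
segment [1/16, 81/16) carries (2 - t**(1/4)); integrate it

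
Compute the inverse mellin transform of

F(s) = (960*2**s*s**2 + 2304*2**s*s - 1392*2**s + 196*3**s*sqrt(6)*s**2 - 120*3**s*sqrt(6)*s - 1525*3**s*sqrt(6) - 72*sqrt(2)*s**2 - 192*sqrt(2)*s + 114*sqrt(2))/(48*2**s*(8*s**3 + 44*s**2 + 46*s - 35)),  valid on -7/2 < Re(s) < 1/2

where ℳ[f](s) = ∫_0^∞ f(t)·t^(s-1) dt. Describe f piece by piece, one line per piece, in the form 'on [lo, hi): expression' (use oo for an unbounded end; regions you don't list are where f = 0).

peel off the shared t-power: t**3 on [0, 1/2); t**2*(2*t + 1) on [1/2, 1); t**3/2 on [1, 3/2); …
peel off the shared t-power: t on [0, 1/2); 2*t + 1 on [1/2, 1); t/2 on [1, 3/2); …
linearity at 1/2, 1, 3/2 turns ℳ[f](s) into 4 summed integrals
segment 0 to 1/2 holds t**(7/2); add its integral
between 1/2 and 1 the integrand is t**(5/2)*(2*t + 1)·t^(s-1)
∫ t**(7/2)/2·t^(s-1) over [1, 3/2)
the [3/2, ∞) slice contributes ∫ 1/sqrt(t)·t^(s-1) dt

on [0, 1/2): t**(7/2)
on [1/2, 1): t**(5/2)*(2*t + 1)
on [1, 3/2): t**(7/2)/2
on [3/2, oo): 1/sqrt(t)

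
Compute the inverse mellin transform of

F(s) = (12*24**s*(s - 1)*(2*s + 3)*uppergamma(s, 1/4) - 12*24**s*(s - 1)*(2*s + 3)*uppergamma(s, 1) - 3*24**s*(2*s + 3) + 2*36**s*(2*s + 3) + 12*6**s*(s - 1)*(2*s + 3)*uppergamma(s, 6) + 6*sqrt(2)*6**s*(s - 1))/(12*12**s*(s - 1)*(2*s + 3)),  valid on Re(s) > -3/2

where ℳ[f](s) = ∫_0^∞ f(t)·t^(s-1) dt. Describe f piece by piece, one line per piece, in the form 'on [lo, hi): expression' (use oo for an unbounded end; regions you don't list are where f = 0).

on [0, 1/2): t**(3/2)
on [1/2, 2): exp(-t/2)
on [2, 3): 1/(2*t)
on [3, oo): exp(-2*t)

the 4 pieces separated at 1/2, 2, 3 each add one integral
[0, 1/2) adds the kernel integral of t**(3/2)
over [1/2, 2), the kernel integral of exp(-t/2) enters the sum
on [2, 3) integrate f = 1/(2*t) against the kernel
segment 3 to ∞ holds exp(-2*t); add its integral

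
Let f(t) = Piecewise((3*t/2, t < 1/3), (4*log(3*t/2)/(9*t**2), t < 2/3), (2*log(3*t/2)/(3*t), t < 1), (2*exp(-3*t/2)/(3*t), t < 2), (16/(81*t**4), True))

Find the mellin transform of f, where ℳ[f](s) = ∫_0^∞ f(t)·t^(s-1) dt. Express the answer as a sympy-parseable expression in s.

2**(1 - s)*(108*2**(s - 1)*(s - 4)*(s - 1)**2*(s + 1)*(-2*s + (s - 1)**2 + 3)*uppergamma(s - 1, 3/2) - 108*2**(s - 1)*(s - 4)*(s - 1)**2*(s + 1)*(-2*s + (s - 1)**2 + 3)*uppergamma(s - 1, 3) - 108*2**(s - 1)*(s - 4)*(s - 1)**2*(s + 1) + 108*2**(s - 1)*(s - 4)*(s + 1)*(-2*s + (s - 1)**2 + 3) - 108*3**(s - 1)*(s - 4)*(s - 1)*(s + 1)*(-2*s + (s - 1)**2 + 3)*log(2) + 108*3**(s - 1)*(s - 4)*(s - 1)*(s + 1)*(-2*s + (s - 1)**2 + 3)*log(3) - 108*3**(s - 1)*(s - 4)*(s + 1)*(-2*s + (s - 1)**2 + 3) - 4*6**(s - 1)*(s - 1)**2*(s + 1)*(-2*s + (s - 1)**2 + 3) + 216*(s - 4)*(s - 1)**3*(s + 1)*log(2) - 216*(s - 4)*(s - 1)**2*(s + 1)*log(2) + 216*(s - 4)*(s - 1)**2*(s + 1) + 27*(s - 4)*(s - 1)**2*(-2*s + (s - 1)**2 + 3))/(108*(3/2)**s*(s - 4)*(s - 1)**2*(s + 1)*(-2*s + (s - 1)**2 + 3))
  -1 < Re(s) < 4

invert the common scale on t to get t on [0, 1/2); log(t)/t**2 on [1/2, 1); log(t)/t on [1, 3/2); …
reversing the shared t-power: t**2 on [0, 1/2); log(t)/t on [1/2, 1); log(t) on [1, 3/2); …
linearity at 1/3, 2/3, 1, 2 turns ℳ[f](s) into 5 summed integrals
segment [0, 1/3) carries 3*t/2; integrate it
∫ over [1/3, 2/3) of 4*log(3*t/2)/(9*t**2)·t^(s-1) joins the sum
on [2/3, 1) integrate f = 2*log(3*t/2)/(3*t) against the kernel
on [1, 2) integrate f = 2*exp(-3*t/2)/(3*t) against the kernel
∫ over [2, ∞) of 16/(81*t**4)·t^(s-1) joins the sum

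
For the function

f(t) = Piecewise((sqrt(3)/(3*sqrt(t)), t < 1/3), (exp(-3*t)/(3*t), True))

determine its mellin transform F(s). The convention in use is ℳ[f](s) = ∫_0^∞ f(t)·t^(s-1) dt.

the common scale on t comes off first: 1/sqrt(t) on [0, 1); exp(-t)/t on [1, ∞)
invert the shared t-power to get sqrt(t) on [0, 1); exp(-t) on [1, ∞)
split f at 1/3: ℳ[f](s) collects 2 kernel integrals
[0, 1/3) adds the kernel integral of sqrt(3)/(3*sqrt(t))
over [1/3, ∞), the kernel integral of exp(-3*t)/(3*t) enters the sum

((2*s - 1)*uppergamma(s - 1, 1) + 2)/(3**s*(2*s - 1))
  Re(s) > 1/2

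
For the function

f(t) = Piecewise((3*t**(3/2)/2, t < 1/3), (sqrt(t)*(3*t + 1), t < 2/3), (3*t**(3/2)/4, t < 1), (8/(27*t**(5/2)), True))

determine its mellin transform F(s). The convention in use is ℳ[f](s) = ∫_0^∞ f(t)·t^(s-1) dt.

(360*2**s*sqrt(6)*s**2 - 576*2**s*sqrt(6)*s - 810*2**s*sqrt(6) + 196*3**s*s**2 - 904*3**s*s - 501*3**s - 216*sqrt(3)*s**2 + 288*sqrt(3)*s + 630*sqrt(3))/(54*3**s*(8*s**3 - 4*s**2 - 34*s - 15))
  -3/2 < Re(s) < 5/2

invert the shared t-power to get 3*t/2 on [0, 1/3); 3*t + 1 on [1/3, 2/3); 3*t/4 on [2/3, 1); …
remove the common scale on t first: t on [0, 1/2); 2*t + 1 on [1/2, 1); t/2 on [1, 3/2); …
along the cuts 1/3, 2/3, 1, ℳ[f](s) splits into 4 integrals
on [0, 1/3) integrate f = 3*t**(3/2)/2 against the kernel
between 1/3 and 2/3 the integrand is sqrt(t)*(3*t + 1)·t^(s-1)
between 2/3 and 1 the integrand is 3*t**(3/2)/4·t^(s-1)
on [1, ∞) integrate f = 8/(27*t**(5/2)) against the kernel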